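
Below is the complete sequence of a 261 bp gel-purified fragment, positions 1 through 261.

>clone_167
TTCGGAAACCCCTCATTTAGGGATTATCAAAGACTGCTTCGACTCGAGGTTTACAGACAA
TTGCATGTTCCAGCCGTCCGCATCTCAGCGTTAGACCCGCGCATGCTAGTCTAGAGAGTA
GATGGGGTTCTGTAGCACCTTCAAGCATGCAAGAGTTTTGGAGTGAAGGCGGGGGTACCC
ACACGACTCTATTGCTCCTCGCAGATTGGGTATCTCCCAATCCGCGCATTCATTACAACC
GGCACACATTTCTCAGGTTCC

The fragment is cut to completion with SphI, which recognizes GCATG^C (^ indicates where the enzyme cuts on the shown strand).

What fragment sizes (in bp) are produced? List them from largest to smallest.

112, 105, 44 bp

SphI sites (GCATGC) start at positions 101, 145.
SphI cuts after base 5 of each site (before the last base), so after positions 105, 149.
Linear molecule, 2 cuts → 3 fragments:
  1–105 → 105 bp
  106–149 → 44 bp
  150–261 → 112 bp
Sorted largest to smallest: 112, 105, 44 bp.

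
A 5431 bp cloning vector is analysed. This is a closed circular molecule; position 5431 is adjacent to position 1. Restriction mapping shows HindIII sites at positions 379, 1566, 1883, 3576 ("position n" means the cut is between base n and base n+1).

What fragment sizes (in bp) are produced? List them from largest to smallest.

Circular molecule, 4 cuts → 4 fragments:
  1566 − 379 = 1187 bp
  1883 − 1566 = 317 bp
  3576 − 1883 = 1693 bp
  wrap: 5431 − 3576 + 379 = 2234 bp
Sorted largest to smallest: 2234, 1693, 1187, 317 bp.

2234, 1693, 1187, 317 bp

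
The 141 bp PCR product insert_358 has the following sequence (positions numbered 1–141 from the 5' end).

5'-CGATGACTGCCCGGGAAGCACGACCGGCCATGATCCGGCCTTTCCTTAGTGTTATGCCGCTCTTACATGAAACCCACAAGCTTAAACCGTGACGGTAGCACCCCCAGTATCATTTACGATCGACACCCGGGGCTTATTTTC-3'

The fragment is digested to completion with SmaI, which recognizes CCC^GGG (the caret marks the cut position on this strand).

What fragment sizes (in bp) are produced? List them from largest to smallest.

116, 13, 12 bp

SmaI sites (CCCGGG) start at positions 10, 126.
SmaI cuts after base 3 of each site, so after positions 12, 128.
Linear molecule, 2 cuts → 3 fragments:
  1–12 → 12 bp
  13–128 → 116 bp
  129–141 → 13 bp
Sorted largest to smallest: 116, 13, 12 bp.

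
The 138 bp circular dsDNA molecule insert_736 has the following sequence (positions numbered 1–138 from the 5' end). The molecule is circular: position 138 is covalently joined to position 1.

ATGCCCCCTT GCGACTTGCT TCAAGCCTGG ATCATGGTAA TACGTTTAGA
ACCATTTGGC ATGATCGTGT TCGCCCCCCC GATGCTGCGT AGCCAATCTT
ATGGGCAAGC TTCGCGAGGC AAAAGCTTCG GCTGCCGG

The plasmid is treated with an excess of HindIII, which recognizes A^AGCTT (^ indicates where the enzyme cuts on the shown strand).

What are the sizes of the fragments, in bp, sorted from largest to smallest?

HindIII sites (AAGCTT) start at positions 107, 123.
HindIII cuts after the first base of each site, so after positions 107, 123.
Circular molecule, 2 cuts → 2 fragments:
  108–123 → 16 bp
  124–138 then 1–107 → 15 + 107 = 122 bp
Sorted largest to smallest: 122, 16 bp.

122, 16 bp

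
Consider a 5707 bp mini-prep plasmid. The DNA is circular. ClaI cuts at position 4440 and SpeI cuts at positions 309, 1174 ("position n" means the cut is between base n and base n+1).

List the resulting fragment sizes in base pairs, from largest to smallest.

Combined cut positions (sorted): 309, 1174, 4440.
Circular molecule, 3 cuts → 3 fragments:
  1174 − 309 = 865 bp
  4440 − 1174 = 3266 bp
  wrap: 5707 − 4440 + 309 = 1576 bp
Sorted largest to smallest: 3266, 1576, 865 bp.

3266, 1576, 865 bp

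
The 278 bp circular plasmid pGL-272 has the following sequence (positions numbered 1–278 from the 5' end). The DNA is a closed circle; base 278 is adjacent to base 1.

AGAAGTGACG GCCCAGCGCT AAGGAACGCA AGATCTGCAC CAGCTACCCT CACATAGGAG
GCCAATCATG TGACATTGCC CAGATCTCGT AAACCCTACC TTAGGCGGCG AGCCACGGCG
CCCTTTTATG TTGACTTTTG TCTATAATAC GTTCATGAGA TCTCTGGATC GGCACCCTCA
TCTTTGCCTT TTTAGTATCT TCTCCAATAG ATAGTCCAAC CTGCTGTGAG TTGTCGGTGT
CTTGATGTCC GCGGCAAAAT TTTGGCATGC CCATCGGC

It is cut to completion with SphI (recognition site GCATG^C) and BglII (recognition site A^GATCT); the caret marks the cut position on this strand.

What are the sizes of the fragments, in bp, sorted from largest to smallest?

111, 76, 51, 40 bp

The SphI site (GCATGC) starts at position 265.
SphI cuts after base 5 of each site (before the last base), so after position 269.
BglII sites (AGATCT) start at positions 31, 82, 158.
BglII cuts after the first base of each site, so after positions 31, 82, 158.
Combined cut positions: 31, 82, 158, 269.
Circular molecule, 4 cuts → 4 fragments:
  32–82 → 51 bp
  83–158 → 76 bp
  159–269 → 111 bp
  270–278 then 1–31 → 9 + 31 = 40 bp
Sorted largest to smallest: 111, 76, 51, 40 bp.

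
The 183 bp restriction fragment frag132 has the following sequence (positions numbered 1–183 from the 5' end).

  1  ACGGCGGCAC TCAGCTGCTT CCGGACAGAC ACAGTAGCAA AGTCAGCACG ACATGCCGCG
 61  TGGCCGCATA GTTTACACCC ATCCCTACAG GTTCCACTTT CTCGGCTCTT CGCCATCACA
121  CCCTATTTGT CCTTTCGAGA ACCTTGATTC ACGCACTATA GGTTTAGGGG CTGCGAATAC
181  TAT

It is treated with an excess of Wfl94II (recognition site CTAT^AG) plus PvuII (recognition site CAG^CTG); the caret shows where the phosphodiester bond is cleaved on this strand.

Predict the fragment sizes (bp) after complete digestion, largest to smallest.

145, 24, 14 bp

The Wfl94II site (CTATAG) starts at position 156.
Wfl94II cuts after base 4 of each site, so after position 159.
The PvuII site (CAGCTG) starts at position 12.
PvuII cuts after base 3 of each site, so after position 14.
Combined cut positions: 14, 159.
Linear molecule, 2 cuts → 3 fragments:
  1–14 → 14 bp
  15–159 → 145 bp
  160–183 → 24 bp
Sorted largest to smallest: 145, 24, 14 bp.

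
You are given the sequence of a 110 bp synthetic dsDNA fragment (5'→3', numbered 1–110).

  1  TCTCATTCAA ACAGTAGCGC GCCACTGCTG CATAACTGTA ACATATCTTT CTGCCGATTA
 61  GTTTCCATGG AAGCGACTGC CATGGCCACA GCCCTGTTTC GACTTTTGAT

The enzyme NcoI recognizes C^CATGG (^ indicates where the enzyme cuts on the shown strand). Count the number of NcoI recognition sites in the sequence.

CCATGG occurs starting at positions 65, 80.
NcoI cuts at 2 sites.

2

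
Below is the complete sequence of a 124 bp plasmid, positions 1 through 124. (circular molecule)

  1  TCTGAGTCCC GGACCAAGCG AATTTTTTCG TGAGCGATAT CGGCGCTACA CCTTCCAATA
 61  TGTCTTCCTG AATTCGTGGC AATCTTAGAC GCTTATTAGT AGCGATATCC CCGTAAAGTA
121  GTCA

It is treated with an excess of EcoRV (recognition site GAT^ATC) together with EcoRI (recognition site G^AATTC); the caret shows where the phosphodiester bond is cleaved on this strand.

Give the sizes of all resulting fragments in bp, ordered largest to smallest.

EcoRV sites (GATATC) start at positions 36, 104.
EcoRV cuts after base 3 of each site, so after positions 38, 106.
The EcoRI site (GAATTC) starts at position 70.
EcoRI cuts after the first base of each site, so after position 70.
Combined cut positions: 38, 70, 106.
Circular molecule, 3 cuts → 3 fragments:
  39–70 → 32 bp
  71–106 → 36 bp
  107–124 then 1–38 → 18 + 38 = 56 bp
Sorted largest to smallest: 56, 36, 32 bp.

56, 36, 32 bp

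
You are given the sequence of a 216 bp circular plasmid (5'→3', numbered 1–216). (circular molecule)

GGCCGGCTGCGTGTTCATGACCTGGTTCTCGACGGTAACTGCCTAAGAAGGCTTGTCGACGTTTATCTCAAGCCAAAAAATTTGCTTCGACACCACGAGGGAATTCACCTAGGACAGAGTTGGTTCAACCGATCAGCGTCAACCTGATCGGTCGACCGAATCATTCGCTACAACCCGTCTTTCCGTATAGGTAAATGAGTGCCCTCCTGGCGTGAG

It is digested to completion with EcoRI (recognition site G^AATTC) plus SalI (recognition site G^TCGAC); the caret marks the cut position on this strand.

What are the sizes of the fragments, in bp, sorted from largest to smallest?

120, 50, 46 bp

The EcoRI site (GAATTC) starts at position 101.
EcoRI cuts after the first base of each site, so after position 101.
SalI sites (GTCGAC) start at positions 55, 151.
SalI cuts after the first base of each site, so after positions 55, 151.
Combined cut positions: 55, 101, 151.
Circular molecule, 3 cuts → 3 fragments:
  56–101 → 46 bp
  102–151 → 50 bp
  152–216 then 1–55 → 65 + 55 = 120 bp
Sorted largest to smallest: 120, 50, 46 bp.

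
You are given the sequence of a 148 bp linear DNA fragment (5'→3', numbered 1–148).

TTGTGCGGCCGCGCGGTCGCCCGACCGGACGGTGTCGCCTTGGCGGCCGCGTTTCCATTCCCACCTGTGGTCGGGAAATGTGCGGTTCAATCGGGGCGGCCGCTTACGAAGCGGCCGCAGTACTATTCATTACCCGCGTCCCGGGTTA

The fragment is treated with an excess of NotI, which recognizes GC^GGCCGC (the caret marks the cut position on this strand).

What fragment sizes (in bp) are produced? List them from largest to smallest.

NotI sites (GCGGCCGC) start at positions 5, 43, 96, 111.
NotI cuts after base 2 of each site, so after positions 6, 44, 97, 112.
Linear molecule, 4 cuts → 5 fragments:
  1–6 → 6 bp
  7–44 → 38 bp
  45–97 → 53 bp
  98–112 → 15 bp
  113–148 → 36 bp
Sorted largest to smallest: 53, 38, 36, 15, 6 bp.

53, 38, 36, 15, 6 bp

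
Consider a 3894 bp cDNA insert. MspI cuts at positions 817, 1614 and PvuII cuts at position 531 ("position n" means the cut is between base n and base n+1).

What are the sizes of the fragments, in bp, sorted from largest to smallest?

2280, 797, 531, 286 bp

Combined cut positions (sorted): 531, 817, 1614.
Linear molecule, 3 cuts → 4 fragments:
  531 − 0 = 531 bp
  817 − 531 = 286 bp
  1614 − 817 = 797 bp
  3894 − 1614 = 2280 bp
Sorted largest to smallest: 2280, 797, 531, 286 bp.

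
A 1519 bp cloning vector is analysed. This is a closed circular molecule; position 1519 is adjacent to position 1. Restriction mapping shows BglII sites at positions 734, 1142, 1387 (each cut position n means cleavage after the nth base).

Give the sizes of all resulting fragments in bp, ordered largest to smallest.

Circular molecule, 3 cuts → 3 fragments:
  1142 − 734 = 408 bp
  1387 − 1142 = 245 bp
  wrap: 1519 − 1387 + 734 = 866 bp
Sorted largest to smallest: 866, 408, 245 bp.

866, 408, 245 bp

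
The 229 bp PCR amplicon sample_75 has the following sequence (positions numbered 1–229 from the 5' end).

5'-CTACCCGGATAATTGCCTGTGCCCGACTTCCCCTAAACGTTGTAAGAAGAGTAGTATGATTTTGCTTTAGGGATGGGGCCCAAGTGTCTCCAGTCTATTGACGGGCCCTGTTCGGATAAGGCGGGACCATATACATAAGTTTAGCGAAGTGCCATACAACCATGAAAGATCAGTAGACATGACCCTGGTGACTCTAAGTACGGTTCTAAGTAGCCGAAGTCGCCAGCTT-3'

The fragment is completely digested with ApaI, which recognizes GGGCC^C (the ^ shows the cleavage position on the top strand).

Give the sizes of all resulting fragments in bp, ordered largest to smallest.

122, 80, 27 bp

ApaI sites (GGGCCC) start at positions 76, 103.
ApaI cuts after base 5 of each site (before the last base), so after positions 80, 107.
Linear molecule, 2 cuts → 3 fragments:
  1–80 → 80 bp
  81–107 → 27 bp
  108–229 → 122 bp
Sorted largest to smallest: 122, 80, 27 bp.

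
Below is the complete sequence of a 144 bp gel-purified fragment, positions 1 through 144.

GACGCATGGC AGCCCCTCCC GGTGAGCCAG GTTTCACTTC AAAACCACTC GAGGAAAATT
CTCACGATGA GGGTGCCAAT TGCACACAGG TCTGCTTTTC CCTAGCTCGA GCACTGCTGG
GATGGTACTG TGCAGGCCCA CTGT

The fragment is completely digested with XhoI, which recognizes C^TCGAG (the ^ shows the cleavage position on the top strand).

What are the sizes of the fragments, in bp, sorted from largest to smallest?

XhoI sites (CTCGAG) start at positions 48, 106.
XhoI cuts after the first base of each site, so after positions 48, 106.
Linear molecule, 2 cuts → 3 fragments:
  1–48 → 48 bp
  49–106 → 58 bp
  107–144 → 38 bp
Sorted largest to smallest: 58, 48, 38 bp.

58, 48, 38 bp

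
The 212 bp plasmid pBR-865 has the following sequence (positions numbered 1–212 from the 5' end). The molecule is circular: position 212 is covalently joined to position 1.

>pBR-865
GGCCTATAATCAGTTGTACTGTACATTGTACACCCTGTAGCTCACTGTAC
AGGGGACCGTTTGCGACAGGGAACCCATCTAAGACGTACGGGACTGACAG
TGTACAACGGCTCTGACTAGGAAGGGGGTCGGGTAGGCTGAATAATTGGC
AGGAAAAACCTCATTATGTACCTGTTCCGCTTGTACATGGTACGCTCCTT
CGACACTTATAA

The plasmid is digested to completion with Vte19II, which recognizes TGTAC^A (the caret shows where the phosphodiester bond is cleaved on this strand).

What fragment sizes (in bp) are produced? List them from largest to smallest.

81, 55, 50, 19, 7 bp

Vte19II sites (TGTACA) start at positions 20, 27, 46, 101, 182.
Vte19II cuts after base 5 of each site (before the last base), so after positions 24, 31, 50, 105, 186.
Circular molecule, 5 cuts → 5 fragments:
  25–31 → 7 bp
  32–50 → 19 bp
  51–105 → 55 bp
  106–186 → 81 bp
  187–212 then 1–24 → 26 + 24 = 50 bp
Sorted largest to smallest: 81, 55, 50, 19, 7 bp.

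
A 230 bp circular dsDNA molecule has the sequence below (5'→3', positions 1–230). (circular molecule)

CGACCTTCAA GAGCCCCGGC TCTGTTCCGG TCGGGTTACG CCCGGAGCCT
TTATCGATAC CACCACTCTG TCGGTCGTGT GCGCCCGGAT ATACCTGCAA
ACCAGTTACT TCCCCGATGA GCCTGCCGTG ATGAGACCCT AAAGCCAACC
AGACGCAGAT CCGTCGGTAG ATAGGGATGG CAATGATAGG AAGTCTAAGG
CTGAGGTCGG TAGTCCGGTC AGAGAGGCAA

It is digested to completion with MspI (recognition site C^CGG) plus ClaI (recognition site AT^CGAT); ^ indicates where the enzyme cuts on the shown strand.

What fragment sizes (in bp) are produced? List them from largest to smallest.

MspI sites (CCGG) start at positions 16, 27, 42, 85, 215.
MspI cuts after the first base of each site, so after positions 16, 27, 42, 85, 215.
The ClaI site (ATCGAT) starts at position 53.
ClaI cuts after base 2 of each site, so after position 54.
Combined cut positions: 16, 27, 42, 54, 85, 215.
Circular molecule, 6 cuts → 6 fragments:
  17–27 → 11 bp
  28–42 → 15 bp
  43–54 → 12 bp
  55–85 → 31 bp
  86–215 → 130 bp
  216–230 then 1–16 → 15 + 16 = 31 bp
Sorted largest to smallest: 130, 31, 31, 15, 12, 11 bp.

130, 31, 31, 15, 12, 11 bp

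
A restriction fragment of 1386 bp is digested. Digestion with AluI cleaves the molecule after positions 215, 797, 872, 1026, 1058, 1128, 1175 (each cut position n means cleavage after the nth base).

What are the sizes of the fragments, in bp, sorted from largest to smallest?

582, 215, 211, 154, 75, 70, 47, 32 bp

Linear molecule, 7 cuts → 8 fragments:
  215 − 0 = 215 bp
  797 − 215 = 582 bp
  872 − 797 = 75 bp
  1026 − 872 = 154 bp
  1058 − 1026 = 32 bp
  1128 − 1058 = 70 bp
  1175 − 1128 = 47 bp
  1386 − 1175 = 211 bp
Sorted largest to smallest: 582, 215, 211, 154, 75, 70, 47, 32 bp.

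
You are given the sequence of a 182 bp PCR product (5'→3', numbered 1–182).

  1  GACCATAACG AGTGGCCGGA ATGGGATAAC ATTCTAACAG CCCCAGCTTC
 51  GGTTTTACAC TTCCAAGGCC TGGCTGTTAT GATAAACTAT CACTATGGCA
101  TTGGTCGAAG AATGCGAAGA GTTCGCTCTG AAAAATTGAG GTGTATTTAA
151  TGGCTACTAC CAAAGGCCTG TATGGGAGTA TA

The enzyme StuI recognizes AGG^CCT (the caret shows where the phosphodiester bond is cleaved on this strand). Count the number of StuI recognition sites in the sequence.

2

AGGCCT occurs starting at positions 66, 164.
StuI cuts at 2 sites.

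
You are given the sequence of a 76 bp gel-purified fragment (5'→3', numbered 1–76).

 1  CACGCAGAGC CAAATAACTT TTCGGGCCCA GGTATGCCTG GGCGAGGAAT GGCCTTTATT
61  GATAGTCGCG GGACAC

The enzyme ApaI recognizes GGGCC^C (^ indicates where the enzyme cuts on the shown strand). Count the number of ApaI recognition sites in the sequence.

1

GGGCCC occurs starting at position 24.
ApaI cuts at 1 site.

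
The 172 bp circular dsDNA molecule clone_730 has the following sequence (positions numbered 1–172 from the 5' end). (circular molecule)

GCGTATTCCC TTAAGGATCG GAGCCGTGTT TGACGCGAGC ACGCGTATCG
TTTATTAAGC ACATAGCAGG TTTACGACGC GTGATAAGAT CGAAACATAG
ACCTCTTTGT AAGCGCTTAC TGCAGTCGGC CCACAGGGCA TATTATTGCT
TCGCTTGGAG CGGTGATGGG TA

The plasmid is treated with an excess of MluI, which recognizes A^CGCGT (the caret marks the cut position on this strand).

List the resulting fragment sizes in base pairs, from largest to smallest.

136, 36 bp

MluI sites (ACGCGT) start at positions 41, 77.
MluI cuts after the first base of each site, so after positions 41, 77.
Circular molecule, 2 cuts → 2 fragments:
  42–77 → 36 bp
  78–172 then 1–41 → 95 + 41 = 136 bp
Sorted largest to smallest: 136, 36 bp.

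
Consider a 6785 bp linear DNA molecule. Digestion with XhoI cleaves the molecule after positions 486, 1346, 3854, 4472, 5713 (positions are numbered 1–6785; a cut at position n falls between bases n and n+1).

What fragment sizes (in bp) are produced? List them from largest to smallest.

Linear molecule, 5 cuts → 6 fragments:
  486 − 0 = 486 bp
  1346 − 486 = 860 bp
  3854 − 1346 = 2508 bp
  4472 − 3854 = 618 bp
  5713 − 4472 = 1241 bp
  6785 − 5713 = 1072 bp
Sorted largest to smallest: 2508, 1241, 1072, 860, 618, 486 bp.

2508, 1241, 1072, 860, 618, 486 bp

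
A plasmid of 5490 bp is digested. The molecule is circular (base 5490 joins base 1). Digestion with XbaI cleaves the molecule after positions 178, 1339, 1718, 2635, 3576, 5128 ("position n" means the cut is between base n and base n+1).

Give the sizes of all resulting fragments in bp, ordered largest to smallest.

Circular molecule, 6 cuts → 6 fragments:
  1339 − 178 = 1161 bp
  1718 − 1339 = 379 bp
  2635 − 1718 = 917 bp
  3576 − 2635 = 941 bp
  5128 − 3576 = 1552 bp
  wrap: 5490 − 5128 + 178 = 540 bp
Sorted largest to smallest: 1552, 1161, 941, 917, 540, 379 bp.

1552, 1161, 941, 917, 540, 379 bp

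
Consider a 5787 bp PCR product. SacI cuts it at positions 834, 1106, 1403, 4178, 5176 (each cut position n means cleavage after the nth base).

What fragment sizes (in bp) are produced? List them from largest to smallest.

Linear molecule, 5 cuts → 6 fragments:
  834 − 0 = 834 bp
  1106 − 834 = 272 bp
  1403 − 1106 = 297 bp
  4178 − 1403 = 2775 bp
  5176 − 4178 = 998 bp
  5787 − 5176 = 611 bp
Sorted largest to smallest: 2775, 998, 834, 611, 297, 272 bp.

2775, 998, 834, 611, 297, 272 bp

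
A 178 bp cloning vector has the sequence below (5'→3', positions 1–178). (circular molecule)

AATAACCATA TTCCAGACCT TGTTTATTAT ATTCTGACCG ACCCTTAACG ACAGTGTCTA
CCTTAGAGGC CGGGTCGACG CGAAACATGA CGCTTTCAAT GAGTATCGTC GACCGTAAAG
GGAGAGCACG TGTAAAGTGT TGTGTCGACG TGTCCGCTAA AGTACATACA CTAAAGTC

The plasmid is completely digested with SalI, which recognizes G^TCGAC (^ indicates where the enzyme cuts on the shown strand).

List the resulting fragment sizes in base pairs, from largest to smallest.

SalI sites (GTCGAC) start at positions 74, 108, 144.
SalI cuts after the first base of each site, so after positions 74, 108, 144.
Circular molecule, 3 cuts → 3 fragments:
  75–108 → 34 bp
  109–144 → 36 bp
  145–178 then 1–74 → 34 + 74 = 108 bp
Sorted largest to smallest: 108, 36, 34 bp.

108, 36, 34 bp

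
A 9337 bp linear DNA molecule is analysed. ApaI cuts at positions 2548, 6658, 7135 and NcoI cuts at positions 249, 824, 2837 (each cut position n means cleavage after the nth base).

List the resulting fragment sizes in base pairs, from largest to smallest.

3821, 2202, 1724, 575, 477, 289, 249 bp

Combined cut positions (sorted): 249, 824, 2548, 2837, 6658, 7135.
Linear molecule, 6 cuts → 7 fragments:
  249 − 0 = 249 bp
  824 − 249 = 575 bp
  2548 − 824 = 1724 bp
  2837 − 2548 = 289 bp
  6658 − 2837 = 3821 bp
  7135 − 6658 = 477 bp
  9337 − 7135 = 2202 bp
Sorted largest to smallest: 3821, 2202, 1724, 575, 477, 289, 249 bp.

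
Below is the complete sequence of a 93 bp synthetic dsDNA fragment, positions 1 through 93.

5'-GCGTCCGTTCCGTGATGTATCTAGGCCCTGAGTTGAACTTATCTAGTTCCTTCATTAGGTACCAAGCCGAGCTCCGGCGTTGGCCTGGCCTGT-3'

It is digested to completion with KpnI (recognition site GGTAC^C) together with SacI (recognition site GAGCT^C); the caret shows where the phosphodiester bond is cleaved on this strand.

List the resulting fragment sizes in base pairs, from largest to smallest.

The KpnI site (GGTACC) starts at position 58.
KpnI cuts after base 5 of each site (before the last base), so after position 62.
The SacI site (GAGCTC) starts at position 69.
SacI cuts after base 5 of each site (before the last base), so after position 73.
Combined cut positions: 62, 73.
Linear molecule, 2 cuts → 3 fragments:
  1–62 → 62 bp
  63–73 → 11 bp
  74–93 → 20 bp
Sorted largest to smallest: 62, 20, 11 bp.

62, 20, 11 bp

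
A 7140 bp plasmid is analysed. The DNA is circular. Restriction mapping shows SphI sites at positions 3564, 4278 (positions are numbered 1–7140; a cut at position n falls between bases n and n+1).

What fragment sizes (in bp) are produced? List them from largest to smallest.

Circular molecule, 2 cuts → 2 fragments:
  4278 − 3564 = 714 bp
  wrap: 7140 − 4278 + 3564 = 6426 bp
Sorted largest to smallest: 6426, 714 bp.

6426, 714 bp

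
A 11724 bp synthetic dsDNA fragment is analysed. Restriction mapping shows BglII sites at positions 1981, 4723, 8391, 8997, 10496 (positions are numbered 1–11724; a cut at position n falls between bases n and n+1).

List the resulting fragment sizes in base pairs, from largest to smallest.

Linear molecule, 5 cuts → 6 fragments:
  1981 − 0 = 1981 bp
  4723 − 1981 = 2742 bp
  8391 − 4723 = 3668 bp
  8997 − 8391 = 606 bp
  10496 − 8997 = 1499 bp
  11724 − 10496 = 1228 bp
Sorted largest to smallest: 3668, 2742, 1981, 1499, 1228, 606 bp.

3668, 2742, 1981, 1499, 1228, 606 bp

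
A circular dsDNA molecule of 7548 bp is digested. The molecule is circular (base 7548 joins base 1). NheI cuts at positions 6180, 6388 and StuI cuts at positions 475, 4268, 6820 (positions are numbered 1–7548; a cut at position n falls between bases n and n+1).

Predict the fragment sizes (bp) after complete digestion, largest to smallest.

3793, 1912, 1203, 432, 208 bp

Combined cut positions (sorted): 475, 4268, 6180, 6388, 6820.
Circular molecule, 5 cuts → 5 fragments:
  4268 − 475 = 3793 bp
  6180 − 4268 = 1912 bp
  6388 − 6180 = 208 bp
  6820 − 6388 = 432 bp
  wrap: 7548 − 6820 + 475 = 1203 bp
Sorted largest to smallest: 3793, 1912, 1203, 432, 208 bp.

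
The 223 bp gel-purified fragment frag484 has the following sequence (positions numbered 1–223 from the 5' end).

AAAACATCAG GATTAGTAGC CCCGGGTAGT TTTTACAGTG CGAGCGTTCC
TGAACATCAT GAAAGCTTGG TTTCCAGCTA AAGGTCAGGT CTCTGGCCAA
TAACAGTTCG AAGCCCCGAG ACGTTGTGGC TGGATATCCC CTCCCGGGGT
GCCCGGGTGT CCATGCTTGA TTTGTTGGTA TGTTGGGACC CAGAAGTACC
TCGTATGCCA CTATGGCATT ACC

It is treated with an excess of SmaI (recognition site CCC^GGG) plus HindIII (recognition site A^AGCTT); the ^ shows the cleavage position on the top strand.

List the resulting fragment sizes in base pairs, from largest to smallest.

SmaI sites (CCCGGG) start at positions 21, 143, 152.
SmaI cuts after base 3 of each site, so after positions 23, 145, 154.
The HindIII site (AAGCTT) starts at position 63.
HindIII cuts after the first base of each site, so after position 63.
Combined cut positions: 23, 63, 145, 154.
Linear molecule, 4 cuts → 5 fragments:
  1–23 → 23 bp
  24–63 → 40 bp
  64–145 → 82 bp
  146–154 → 9 bp
  155–223 → 69 bp
Sorted largest to smallest: 82, 69, 40, 23, 9 bp.

82, 69, 40, 23, 9 bp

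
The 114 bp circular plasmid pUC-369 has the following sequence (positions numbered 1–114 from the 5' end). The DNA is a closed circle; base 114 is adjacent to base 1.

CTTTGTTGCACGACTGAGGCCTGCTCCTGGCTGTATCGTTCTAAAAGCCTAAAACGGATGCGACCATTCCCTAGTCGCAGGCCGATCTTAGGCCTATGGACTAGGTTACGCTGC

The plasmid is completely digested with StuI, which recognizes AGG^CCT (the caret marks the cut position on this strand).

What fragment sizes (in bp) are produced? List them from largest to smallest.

StuI sites (AGGCCT) start at positions 17, 90.
StuI cuts after base 3 of each site, so after positions 19, 92.
Circular molecule, 2 cuts → 2 fragments:
  20–92 → 73 bp
  93–114 then 1–19 → 22 + 19 = 41 bp
Sorted largest to smallest: 73, 41 bp.

73, 41 bp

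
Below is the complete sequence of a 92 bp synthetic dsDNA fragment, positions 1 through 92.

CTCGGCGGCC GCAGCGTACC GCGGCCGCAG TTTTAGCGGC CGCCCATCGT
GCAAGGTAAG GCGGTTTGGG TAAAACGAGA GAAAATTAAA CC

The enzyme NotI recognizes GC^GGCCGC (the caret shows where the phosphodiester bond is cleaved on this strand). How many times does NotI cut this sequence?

GCGGCCGC occurs starting at positions 5, 21, 36.
NotI cuts at 3 sites.

3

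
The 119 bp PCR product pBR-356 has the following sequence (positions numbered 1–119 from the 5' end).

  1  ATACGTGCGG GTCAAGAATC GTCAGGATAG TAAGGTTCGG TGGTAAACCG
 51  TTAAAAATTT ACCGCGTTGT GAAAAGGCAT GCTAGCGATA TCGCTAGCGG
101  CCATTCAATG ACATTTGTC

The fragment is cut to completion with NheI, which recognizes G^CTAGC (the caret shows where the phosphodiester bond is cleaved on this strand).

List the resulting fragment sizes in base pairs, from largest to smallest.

NheI sites (GCTAGC) start at positions 81, 93.
NheI cuts after the first base of each site, so after positions 81, 93.
Linear molecule, 2 cuts → 3 fragments:
  1–81 → 81 bp
  82–93 → 12 bp
  94–119 → 26 bp
Sorted largest to smallest: 81, 26, 12 bp.

81, 26, 12 bp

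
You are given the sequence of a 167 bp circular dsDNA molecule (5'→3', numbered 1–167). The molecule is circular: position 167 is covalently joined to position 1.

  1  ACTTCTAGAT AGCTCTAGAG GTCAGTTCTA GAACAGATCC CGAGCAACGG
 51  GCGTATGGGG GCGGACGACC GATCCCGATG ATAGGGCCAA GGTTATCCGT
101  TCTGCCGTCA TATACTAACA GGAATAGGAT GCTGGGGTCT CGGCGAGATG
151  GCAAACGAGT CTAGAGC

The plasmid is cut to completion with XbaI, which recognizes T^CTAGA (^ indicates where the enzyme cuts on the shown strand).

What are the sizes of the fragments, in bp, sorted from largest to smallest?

XbaI sites (TCTAGA) start at positions 4, 14, 27, 160.
XbaI cuts after the first base of each site, so after positions 4, 14, 27, 160.
Circular molecule, 4 cuts → 4 fragments:
  5–14 → 10 bp
  15–27 → 13 bp
  28–160 → 133 bp
  161–167 then 1–4 → 7 + 4 = 11 bp
Sorted largest to smallest: 133, 13, 11, 10 bp.

133, 13, 11, 10 bp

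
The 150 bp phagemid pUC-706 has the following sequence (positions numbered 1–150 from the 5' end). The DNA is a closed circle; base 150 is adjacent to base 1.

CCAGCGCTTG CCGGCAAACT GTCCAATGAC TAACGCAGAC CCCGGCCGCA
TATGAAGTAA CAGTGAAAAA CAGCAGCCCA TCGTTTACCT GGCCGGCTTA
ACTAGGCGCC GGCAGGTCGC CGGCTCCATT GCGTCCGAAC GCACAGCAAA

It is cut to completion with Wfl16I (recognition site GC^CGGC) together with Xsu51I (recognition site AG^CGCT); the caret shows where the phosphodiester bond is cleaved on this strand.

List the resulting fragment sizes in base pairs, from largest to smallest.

82, 34, 16, 11, 7 bp

Wfl16I sites (GCCGGC) start at positions 10, 92, 108, 119.
Wfl16I cuts after base 2 of each site, so after positions 11, 93, 109, 120.
The Xsu51I site (AGCGCT) starts at position 3.
Xsu51I cuts after base 2 of each site, so after position 4.
Combined cut positions: 4, 11, 93, 109, 120.
Circular molecule, 5 cuts → 5 fragments:
  5–11 → 7 bp
  12–93 → 82 bp
  94–109 → 16 bp
  110–120 → 11 bp
  121–150 then 1–4 → 30 + 4 = 34 bp
Sorted largest to smallest: 82, 34, 16, 11, 7 bp.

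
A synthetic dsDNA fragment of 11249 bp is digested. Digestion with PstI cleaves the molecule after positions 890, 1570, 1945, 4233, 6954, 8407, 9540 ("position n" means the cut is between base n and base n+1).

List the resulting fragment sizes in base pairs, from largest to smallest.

2721, 2288, 1709, 1453, 1133, 890, 680, 375 bp

Linear molecule, 7 cuts → 8 fragments:
  890 − 0 = 890 bp
  1570 − 890 = 680 bp
  1945 − 1570 = 375 bp
  4233 − 1945 = 2288 bp
  6954 − 4233 = 2721 bp
  8407 − 6954 = 1453 bp
  9540 − 8407 = 1133 bp
  11249 − 9540 = 1709 bp
Sorted largest to smallest: 2721, 2288, 1709, 1453, 1133, 890, 680, 375 bp.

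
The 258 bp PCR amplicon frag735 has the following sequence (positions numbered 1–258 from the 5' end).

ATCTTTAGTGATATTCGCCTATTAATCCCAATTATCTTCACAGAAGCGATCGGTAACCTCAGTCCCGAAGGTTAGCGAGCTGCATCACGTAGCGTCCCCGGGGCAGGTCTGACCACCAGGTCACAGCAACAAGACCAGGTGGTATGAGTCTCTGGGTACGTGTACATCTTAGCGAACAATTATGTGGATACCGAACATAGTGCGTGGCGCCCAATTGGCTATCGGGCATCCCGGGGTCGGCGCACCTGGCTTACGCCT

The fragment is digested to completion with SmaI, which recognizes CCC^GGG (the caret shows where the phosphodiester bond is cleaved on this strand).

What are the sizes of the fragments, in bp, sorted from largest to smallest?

SmaI sites (CCCGGG) start at positions 97, 230.
SmaI cuts after base 3 of each site, so after positions 99, 232.
Linear molecule, 2 cuts → 3 fragments:
  1–99 → 99 bp
  100–232 → 133 bp
  233–258 → 26 bp
Sorted largest to smallest: 133, 99, 26 bp.

133, 99, 26 bp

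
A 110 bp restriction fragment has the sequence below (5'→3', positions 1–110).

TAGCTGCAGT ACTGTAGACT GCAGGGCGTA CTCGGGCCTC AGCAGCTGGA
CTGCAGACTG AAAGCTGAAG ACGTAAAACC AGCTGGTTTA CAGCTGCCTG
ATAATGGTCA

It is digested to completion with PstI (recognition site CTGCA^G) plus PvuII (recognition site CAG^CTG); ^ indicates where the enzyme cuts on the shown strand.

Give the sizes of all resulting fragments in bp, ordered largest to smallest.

27, 22, 17, 15, 11, 10, 8 bp

PstI sites (CTGCAG) start at positions 4, 19, 51.
PstI cuts after base 5 of each site (before the last base), so after positions 8, 23, 55.
PvuII sites (CAGCTG) start at positions 43, 80, 91.
PvuII cuts after base 3 of each site, so after positions 45, 82, 93.
Combined cut positions: 8, 23, 45, 55, 82, 93.
Linear molecule, 6 cuts → 7 fragments:
  1–8 → 8 bp
  9–23 → 15 bp
  24–45 → 22 bp
  46–55 → 10 bp
  56–82 → 27 bp
  83–93 → 11 bp
  94–110 → 17 bp
Sorted largest to smallest: 27, 22, 17, 15, 11, 10, 8 bp.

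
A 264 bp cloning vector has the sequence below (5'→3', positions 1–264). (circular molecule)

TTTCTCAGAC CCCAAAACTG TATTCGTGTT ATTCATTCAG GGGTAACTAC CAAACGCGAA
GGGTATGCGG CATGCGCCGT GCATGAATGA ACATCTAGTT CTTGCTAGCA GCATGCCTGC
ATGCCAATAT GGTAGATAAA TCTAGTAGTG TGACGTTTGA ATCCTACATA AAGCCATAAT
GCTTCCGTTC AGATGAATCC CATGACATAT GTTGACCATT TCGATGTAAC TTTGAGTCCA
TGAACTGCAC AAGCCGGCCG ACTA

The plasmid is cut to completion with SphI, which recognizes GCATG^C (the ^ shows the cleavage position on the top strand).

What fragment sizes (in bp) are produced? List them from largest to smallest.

215, 41, 8 bp

SphI sites (GCATGC) start at positions 70, 111, 119.
SphI cuts after base 5 of each site (before the last base), so after positions 74, 115, 123.
Circular molecule, 3 cuts → 3 fragments:
  75–115 → 41 bp
  116–123 → 8 bp
  124–264 then 1–74 → 141 + 74 = 215 bp
Sorted largest to smallest: 215, 41, 8 bp.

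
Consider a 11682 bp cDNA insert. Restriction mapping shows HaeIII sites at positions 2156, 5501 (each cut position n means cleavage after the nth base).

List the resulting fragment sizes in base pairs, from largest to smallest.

6181, 3345, 2156 bp

Linear molecule, 2 cuts → 3 fragments:
  2156 − 0 = 2156 bp
  5501 − 2156 = 3345 bp
  11682 − 5501 = 6181 bp
Sorted largest to smallest: 6181, 3345, 2156 bp.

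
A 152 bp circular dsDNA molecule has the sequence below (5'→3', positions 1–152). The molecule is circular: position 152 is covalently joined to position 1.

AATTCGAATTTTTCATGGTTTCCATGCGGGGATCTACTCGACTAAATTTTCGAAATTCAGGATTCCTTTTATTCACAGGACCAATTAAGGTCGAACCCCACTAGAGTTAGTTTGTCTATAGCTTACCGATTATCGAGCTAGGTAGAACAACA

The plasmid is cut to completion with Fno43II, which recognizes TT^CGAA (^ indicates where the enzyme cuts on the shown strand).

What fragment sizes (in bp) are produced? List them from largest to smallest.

106, 46 bp

Fno43II sites (TTCGAA) start at positions 3, 49.
Fno43II cuts after base 2 of each site, so after positions 4, 50.
Circular molecule, 2 cuts → 2 fragments:
  5–50 → 46 bp
  51–152 then 1–4 → 102 + 4 = 106 bp
Sorted largest to smallest: 106, 46 bp.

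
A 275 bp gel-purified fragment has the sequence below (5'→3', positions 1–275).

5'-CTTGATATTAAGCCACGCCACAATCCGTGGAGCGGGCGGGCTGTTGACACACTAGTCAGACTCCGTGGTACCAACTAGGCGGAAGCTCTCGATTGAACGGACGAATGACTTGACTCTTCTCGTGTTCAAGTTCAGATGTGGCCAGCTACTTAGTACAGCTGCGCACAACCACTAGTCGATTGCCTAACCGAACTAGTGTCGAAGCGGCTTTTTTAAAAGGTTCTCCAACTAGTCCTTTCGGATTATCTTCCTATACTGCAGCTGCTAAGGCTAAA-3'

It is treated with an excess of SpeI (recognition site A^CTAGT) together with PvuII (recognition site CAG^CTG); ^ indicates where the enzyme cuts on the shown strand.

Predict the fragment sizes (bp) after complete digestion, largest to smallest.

107, 51, 36, 33, 21, 14, 13 bp

SpeI sites (ACTAGT) start at positions 51, 171, 192, 228.
SpeI cuts after the first base of each site, so after positions 51, 171, 192, 228.
PvuII sites (CAGCTG) start at positions 156, 259.
PvuII cuts after base 3 of each site, so after positions 158, 261.
Combined cut positions: 51, 158, 171, 192, 228, 261.
Linear molecule, 6 cuts → 7 fragments:
  1–51 → 51 bp
  52–158 → 107 bp
  159–171 → 13 bp
  172–192 → 21 bp
  193–228 → 36 bp
  229–261 → 33 bp
  262–275 → 14 bp
Sorted largest to smallest: 107, 51, 36, 33, 21, 14, 13 bp.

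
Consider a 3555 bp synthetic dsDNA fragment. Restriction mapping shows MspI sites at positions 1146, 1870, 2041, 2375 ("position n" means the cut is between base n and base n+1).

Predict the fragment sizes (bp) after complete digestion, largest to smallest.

Linear molecule, 4 cuts → 5 fragments:
  1146 − 0 = 1146 bp
  1870 − 1146 = 724 bp
  2041 − 1870 = 171 bp
  2375 − 2041 = 334 bp
  3555 − 2375 = 1180 bp
Sorted largest to smallest: 1180, 1146, 724, 334, 171 bp.

1180, 1146, 724, 334, 171 bp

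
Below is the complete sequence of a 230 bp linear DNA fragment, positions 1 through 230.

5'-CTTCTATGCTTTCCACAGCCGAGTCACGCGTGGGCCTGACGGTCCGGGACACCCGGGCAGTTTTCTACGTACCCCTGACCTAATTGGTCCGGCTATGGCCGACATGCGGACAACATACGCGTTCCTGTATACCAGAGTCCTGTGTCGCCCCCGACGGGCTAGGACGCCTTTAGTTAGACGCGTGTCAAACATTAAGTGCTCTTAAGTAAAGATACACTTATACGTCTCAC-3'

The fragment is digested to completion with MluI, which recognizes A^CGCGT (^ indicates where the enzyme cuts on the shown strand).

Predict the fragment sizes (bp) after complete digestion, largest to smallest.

MluI sites (ACGCGT) start at positions 26, 117, 178.
MluI cuts after the first base of each site, so after positions 26, 117, 178.
Linear molecule, 3 cuts → 4 fragments:
  1–26 → 26 bp
  27–117 → 91 bp
  118–178 → 61 bp
  179–230 → 52 bp
Sorted largest to smallest: 91, 61, 52, 26 bp.

91, 61, 52, 26 bp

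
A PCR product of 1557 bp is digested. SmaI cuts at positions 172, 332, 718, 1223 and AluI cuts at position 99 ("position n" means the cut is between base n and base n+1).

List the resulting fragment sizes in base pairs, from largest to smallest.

Combined cut positions (sorted): 99, 172, 332, 718, 1223.
Linear molecule, 5 cuts → 6 fragments:
  99 − 0 = 99 bp
  172 − 99 = 73 bp
  332 − 172 = 160 bp
  718 − 332 = 386 bp
  1223 − 718 = 505 bp
  1557 − 1223 = 334 bp
Sorted largest to smallest: 505, 386, 334, 160, 99, 73 bp.

505, 386, 334, 160, 99, 73 bp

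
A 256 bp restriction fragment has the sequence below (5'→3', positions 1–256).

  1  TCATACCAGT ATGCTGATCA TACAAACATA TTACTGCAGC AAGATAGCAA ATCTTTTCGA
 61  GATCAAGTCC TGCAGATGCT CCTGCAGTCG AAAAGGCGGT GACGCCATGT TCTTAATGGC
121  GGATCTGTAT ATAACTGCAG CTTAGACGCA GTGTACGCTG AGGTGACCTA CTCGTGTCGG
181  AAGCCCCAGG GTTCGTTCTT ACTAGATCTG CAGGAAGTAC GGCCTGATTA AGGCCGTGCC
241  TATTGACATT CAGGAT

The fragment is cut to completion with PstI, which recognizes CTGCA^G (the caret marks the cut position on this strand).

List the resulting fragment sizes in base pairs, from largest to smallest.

73, 53, 44, 38, 36, 12 bp

PstI sites (CTGCAG) start at positions 34, 70, 82, 135, 208.
PstI cuts after base 5 of each site (before the last base), so after positions 38, 74, 86, 139, 212.
Linear molecule, 5 cuts → 6 fragments:
  1–38 → 38 bp
  39–74 → 36 bp
  75–86 → 12 bp
  87–139 → 53 bp
  140–212 → 73 bp
  213–256 → 44 bp
Sorted largest to smallest: 73, 53, 44, 38, 36, 12 bp.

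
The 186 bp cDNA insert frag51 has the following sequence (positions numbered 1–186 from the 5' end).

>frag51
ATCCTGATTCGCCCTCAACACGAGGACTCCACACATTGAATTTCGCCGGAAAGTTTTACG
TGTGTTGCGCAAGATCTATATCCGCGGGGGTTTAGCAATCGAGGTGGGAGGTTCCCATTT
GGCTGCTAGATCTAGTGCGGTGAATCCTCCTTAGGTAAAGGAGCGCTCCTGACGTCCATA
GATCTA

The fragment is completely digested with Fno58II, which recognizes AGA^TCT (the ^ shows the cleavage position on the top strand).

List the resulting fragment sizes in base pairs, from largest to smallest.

Fno58II sites (AGATCT) start at positions 72, 128, 180.
Fno58II cuts after base 3 of each site, so after positions 74, 130, 182.
Linear molecule, 3 cuts → 4 fragments:
  1–74 → 74 bp
  75–130 → 56 bp
  131–182 → 52 bp
  183–186 → 4 bp
Sorted largest to smallest: 74, 56, 52, 4 bp.

74, 56, 52, 4 bp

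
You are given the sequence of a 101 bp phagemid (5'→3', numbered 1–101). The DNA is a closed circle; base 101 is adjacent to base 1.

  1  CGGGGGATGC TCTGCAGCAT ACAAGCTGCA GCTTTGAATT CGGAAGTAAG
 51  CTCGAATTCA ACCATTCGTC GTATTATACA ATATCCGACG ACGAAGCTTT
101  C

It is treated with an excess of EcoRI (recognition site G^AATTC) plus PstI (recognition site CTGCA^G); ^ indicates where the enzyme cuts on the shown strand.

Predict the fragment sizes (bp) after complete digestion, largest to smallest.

EcoRI sites (GAATTC) start at positions 36, 54.
EcoRI cuts after the first base of each site, so after positions 36, 54.
PstI sites (CTGCAG) start at positions 12, 26.
PstI cuts after base 5 of each site (before the last base), so after positions 16, 30.
Combined cut positions: 16, 30, 36, 54.
Circular molecule, 4 cuts → 4 fragments:
  17–30 → 14 bp
  31–36 → 6 bp
  37–54 → 18 bp
  55–101 then 1–16 → 47 + 16 = 63 bp
Sorted largest to smallest: 63, 18, 14, 6 bp.

63, 18, 14, 6 bp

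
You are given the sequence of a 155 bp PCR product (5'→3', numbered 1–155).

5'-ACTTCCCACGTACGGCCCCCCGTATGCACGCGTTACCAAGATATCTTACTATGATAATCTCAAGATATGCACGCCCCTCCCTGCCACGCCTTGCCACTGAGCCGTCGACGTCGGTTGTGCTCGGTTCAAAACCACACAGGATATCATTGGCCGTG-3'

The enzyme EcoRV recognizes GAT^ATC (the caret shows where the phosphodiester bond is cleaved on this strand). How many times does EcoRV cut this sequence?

2

GATATC occurs starting at positions 40, 140.
EcoRV cuts at 2 sites.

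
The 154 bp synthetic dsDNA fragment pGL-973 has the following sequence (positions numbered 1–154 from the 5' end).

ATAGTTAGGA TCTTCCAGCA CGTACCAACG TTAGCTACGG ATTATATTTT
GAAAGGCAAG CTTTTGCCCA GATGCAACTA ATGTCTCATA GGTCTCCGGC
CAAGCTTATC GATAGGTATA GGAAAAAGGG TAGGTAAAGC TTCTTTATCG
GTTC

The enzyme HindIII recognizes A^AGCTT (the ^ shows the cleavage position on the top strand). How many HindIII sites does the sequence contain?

3

AAGCTT occurs starting at positions 58, 102, 137.
HindIII cuts at 3 sites.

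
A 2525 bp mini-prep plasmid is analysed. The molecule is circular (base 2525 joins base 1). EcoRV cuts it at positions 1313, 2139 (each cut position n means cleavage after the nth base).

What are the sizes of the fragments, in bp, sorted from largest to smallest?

Circular molecule, 2 cuts → 2 fragments:
  2139 − 1313 = 826 bp
  wrap: 2525 − 2139 + 1313 = 1699 bp
Sorted largest to smallest: 1699, 826 bp.

1699, 826 bp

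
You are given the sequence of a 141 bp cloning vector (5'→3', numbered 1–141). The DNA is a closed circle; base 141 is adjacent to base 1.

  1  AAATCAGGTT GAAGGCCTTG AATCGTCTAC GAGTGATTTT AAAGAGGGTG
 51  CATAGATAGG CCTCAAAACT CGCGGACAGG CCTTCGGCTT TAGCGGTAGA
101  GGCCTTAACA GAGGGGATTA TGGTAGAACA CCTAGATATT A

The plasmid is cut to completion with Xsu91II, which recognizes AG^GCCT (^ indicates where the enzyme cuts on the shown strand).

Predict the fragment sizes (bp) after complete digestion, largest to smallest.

Xsu91II sites (AGGCCT) start at positions 13, 58, 78, 100.
Xsu91II cuts after base 2 of each site, so after positions 14, 59, 79, 101.
Circular molecule, 4 cuts → 4 fragments:
  15–59 → 45 bp
  60–79 → 20 bp
  80–101 → 22 bp
  102–141 then 1–14 → 40 + 14 = 54 bp
Sorted largest to smallest: 54, 45, 22, 20 bp.

54, 45, 22, 20 bp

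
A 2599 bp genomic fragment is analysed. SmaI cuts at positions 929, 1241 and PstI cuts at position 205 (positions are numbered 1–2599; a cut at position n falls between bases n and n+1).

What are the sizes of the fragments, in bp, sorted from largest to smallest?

1358, 724, 312, 205 bp

Combined cut positions (sorted): 205, 929, 1241.
Linear molecule, 3 cuts → 4 fragments:
  205 − 0 = 205 bp
  929 − 205 = 724 bp
  1241 − 929 = 312 bp
  2599 − 1241 = 1358 bp
Sorted largest to smallest: 1358, 724, 312, 205 bp.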